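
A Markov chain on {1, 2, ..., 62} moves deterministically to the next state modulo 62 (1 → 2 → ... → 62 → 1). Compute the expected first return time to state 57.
E[T_57 | X_0 = 57] = 62

The chain cycles deterministically, so starting at state 57 it returns in exactly 62 steps. Equivalently, the stationary distribution is uniform π_j = 1/62 for every state j, so by Kac's formula E[T_57] = 1/π_57 = 62.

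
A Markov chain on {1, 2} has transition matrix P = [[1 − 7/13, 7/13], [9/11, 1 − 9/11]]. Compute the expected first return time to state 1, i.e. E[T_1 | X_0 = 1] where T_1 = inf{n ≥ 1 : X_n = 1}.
E[T_1 | X_0 = 1] = 1/π_1 = 194/117

For an irreducible recurrent Markov chain with stationary distribution π, E[T_i | X_0 = i] = 1/π_i (Kac's formula). Here π_1 = (9/11)/(7/13 + 9/11) = (9/11)/(194/143) = 117/194, so E[T_1 | X_0 = 1] = 1/π_1 = (7/13 + 9/11)/(9/11) = (194/143)/(9/11) = 194/117.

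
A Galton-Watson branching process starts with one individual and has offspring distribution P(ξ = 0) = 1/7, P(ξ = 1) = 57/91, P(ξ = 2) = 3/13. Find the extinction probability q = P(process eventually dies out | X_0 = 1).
q = 13/21

The pgf is f(s) = 1/7 + 57/91·s + 3/13·s². The extinction probability q is the smallest fixed point of f in [0, 1]. Setting s = f(s):
  3/13·s² + (57/91 − 1)·s + 1/7 = 0
  3/13·s² − (1/7 + 3/13)·s + 1/7 = 0
which factors as (s − 1)·(3/13·s − 1/7) = 0, giving roots s = 1 and s = (1/7)/(3/13) = 13/21.
Mean offspring μ = 57/91 + 2·3/13 = 99/91 > 1 (supercritical), so q < 1. The extinction probability is the smaller root: q = (1/7)/(3/13) = 13/21.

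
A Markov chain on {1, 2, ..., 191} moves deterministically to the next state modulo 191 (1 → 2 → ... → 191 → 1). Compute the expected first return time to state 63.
E[T_63 | X_0 = 63] = 191

The chain cycles deterministically, so starting at state 63 it returns in exactly 191 steps. Equivalently, the stationary distribution is uniform π_j = 1/191 for every state j, so by Kac's formula E[T_63] = 1/π_63 = 191.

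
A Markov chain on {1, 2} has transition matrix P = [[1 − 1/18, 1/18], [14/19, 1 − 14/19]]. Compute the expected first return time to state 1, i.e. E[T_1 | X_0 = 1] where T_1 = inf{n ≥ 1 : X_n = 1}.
E[T_1 | X_0 = 1] = 1/π_1 = 271/252

For an irreducible recurrent Markov chain with stationary distribution π, E[T_i | X_0 = i] = 1/π_i (Kac's formula). Here π_1 = (14/19)/(1/18 + 14/19) = (14/19)/(271/342) = 252/271, so E[T_1 | X_0 = 1] = 1/π_1 = (1/18 + 14/19)/(14/19) = (271/342)/(14/19) = 271/252.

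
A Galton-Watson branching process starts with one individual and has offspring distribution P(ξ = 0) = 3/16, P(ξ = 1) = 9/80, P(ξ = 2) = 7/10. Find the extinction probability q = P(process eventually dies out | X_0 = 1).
q = 15/56

The pgf is f(s) = 3/16 + 9/80·s + 7/10·s². The extinction probability q is the smallest fixed point of f in [0, 1]. Setting s = f(s):
  7/10·s² + (9/80 − 1)·s + 3/16 = 0
  7/10·s² − (3/16 + 7/10)·s + 3/16 = 0
which factors as (s − 1)·(7/10·s − 3/16) = 0, giving roots s = 1 and s = (3/16)/(7/10) = 15/56.
Mean offspring μ = 9/80 + 2·7/10 = 121/80 > 1 (supercritical), so q < 1. The extinction probability is the smaller root: q = (3/16)/(7/10) = 15/56.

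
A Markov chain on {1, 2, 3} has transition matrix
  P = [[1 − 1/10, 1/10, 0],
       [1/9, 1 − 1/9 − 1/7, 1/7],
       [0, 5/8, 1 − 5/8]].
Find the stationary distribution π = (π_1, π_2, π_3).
π = (350/737, 315/737, 72/737)

This is a birth-death chain on three states, which satisfies detailed balance: π_1 · P_{12} = π_2 · P_{21} and π_2 · P_{23} = π_3 · P_{32}.
From π_1 · 1/10 = π_2 · 1/9: π_2/π_1 = (1/10)/(1/9) = 9/10.
From π_2 · 1/7 = π_3 · 5/8: π_3/π_2 = (1/7)/(5/8) = 8/35.
Take π_1 proportional to 1; then unnormalized π = (1, 9/10, 36/175). Normalize by dividing by the sum 737/350:
  π = (350/737, 315/737, 72/737).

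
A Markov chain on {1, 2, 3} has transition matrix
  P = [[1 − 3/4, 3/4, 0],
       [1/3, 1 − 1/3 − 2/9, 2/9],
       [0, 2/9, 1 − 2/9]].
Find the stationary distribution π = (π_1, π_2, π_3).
π = (2/11, 9/22, 9/22)

This is a birth-death chain on three states, which satisfies detailed balance: π_1 · P_{12} = π_2 · P_{21} and π_2 · P_{23} = π_3 · P_{32}.
From π_1 · 3/4 = π_2 · 1/3: π_2/π_1 = (3/4)/(1/3) = 9/4.
From π_2 · 2/9 = π_3 · 2/9: π_3/π_2 = (2/9)/(2/9) = 1.
Take π_1 proportional to 1; then unnormalized π = (1, 9/4, 9/4). Normalize by dividing by the sum 11/2:
  π = (2/11, 9/22, 9/22).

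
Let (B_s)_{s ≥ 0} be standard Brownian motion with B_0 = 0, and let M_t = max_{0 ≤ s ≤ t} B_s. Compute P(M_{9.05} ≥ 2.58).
P(M_{9.05} ≥ 2.58) = 2·P(B_{9.05} ≥ 2.58) = 2(1 − Φ(2.58/√9.05)) ≈ 0.3911

By the reflection principle for Brownian motion, P(M_t ≥ a) = 2 · P(B_t ≥ a) for a ≥ 0. Since B_t ~ N(0, t), P(B_t ≥ 2.58) = 1 − Φ(2.58/√t) = 1 − Φ(2.58/√9.05) = 1 − Φ(0.8576). So
  P(M_{9.05} ≥ 2.58) = 2(1 − Φ(0.8576)) ≈ 0.3911.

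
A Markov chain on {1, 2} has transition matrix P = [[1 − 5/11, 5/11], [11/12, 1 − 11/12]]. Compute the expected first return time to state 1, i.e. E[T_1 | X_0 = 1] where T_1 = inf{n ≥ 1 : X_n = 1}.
E[T_1 | X_0 = 1] = 1/π_1 = 181/121

For an irreducible recurrent Markov chain with stationary distribution π, E[T_i | X_0 = i] = 1/π_i (Kac's formula). Here π_1 = (11/12)/(5/11 + 11/12) = (11/12)/(181/132) = 121/181, so E[T_1 | X_0 = 1] = 1/π_1 = (5/11 + 11/12)/(11/12) = (181/132)/(11/12) = 181/121.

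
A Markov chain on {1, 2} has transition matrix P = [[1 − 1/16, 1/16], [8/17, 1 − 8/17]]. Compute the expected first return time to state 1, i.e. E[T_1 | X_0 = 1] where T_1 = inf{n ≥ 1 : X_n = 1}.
E[T_1 | X_0 = 1] = 1/π_1 = 145/128

For an irreducible recurrent Markov chain with stationary distribution π, E[T_i | X_0 = i] = 1/π_i (Kac's formula). Here π_1 = (8/17)/(1/16 + 8/17) = (8/17)/(145/272) = 128/145, so E[T_1 | X_0 = 1] = 1/π_1 = (1/16 + 8/17)/(8/17) = (145/272)/(8/17) = 145/128.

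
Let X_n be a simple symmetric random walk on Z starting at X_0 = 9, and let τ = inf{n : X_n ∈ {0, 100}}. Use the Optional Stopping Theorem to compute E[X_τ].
E[X_τ] = 9

X_n is a martingale and τ is a bounded-mean stopping time (indeed τ is finite a.s. with bounded expectation since the walk is in a bounded region). By the OST, E[X_τ] = E[X_0] = 9. Equivalently: E[X_τ] = 100 · P(hit 100 first) + 0 · P(hit 0 first) = 100 · (9/100) = 9.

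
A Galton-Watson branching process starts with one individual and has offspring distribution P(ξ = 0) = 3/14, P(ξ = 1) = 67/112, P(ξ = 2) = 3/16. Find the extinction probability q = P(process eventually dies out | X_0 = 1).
q = 1

Mean offspring μ = 0·3/14 + 1·67/112 + 2·3/16 = 109/112 ≤ 1. For μ ≤ 1 with offspring not concentrated at 1, the Galton-Watson process goes extinct almost surely, so q = 1.
(Algebraic check: The pgf is f(s) = 3/14 + 67/112·s + 3/16·s². The extinction probability q is the smallest fixed point of f in [0, 1]. Setting s = f(s):
  3/16·s² + (67/112 − 1)·s + 3/14 = 0
  3/16·s² − (3/14 + 3/16)·s + 3/14 = 0
which factors as (s − 1)·(3/16·s − 3/14) = 0, giving roots s = 1 and s = (3/14)/(3/16) = 8/7. Since 8/7 ≥ 1, the smallest root in [0, 1] is s = 1.)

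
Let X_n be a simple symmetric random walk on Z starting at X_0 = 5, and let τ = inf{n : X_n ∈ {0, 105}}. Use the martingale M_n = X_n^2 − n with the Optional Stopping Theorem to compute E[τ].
E[τ] = 500

M_n = X_n^2 − n is a martingale (since E[X_{n+1}^2 | F_n] = X_n^2 + 1). By OST (τ has finite mean in a bounded region), E[M_τ] = E[M_0] = X_0^2 − 0 = 5^2 = 25. Also E[M_τ] = E[X_τ^2] − E[τ]. The walk exits at 0 or 105, with P(hit 105 first) = 5/105, so E[X_τ^2] = 105^2 · 5/105 + 0 = 525. Thus E[τ] = E[X_τ^2] − E[M_τ] = 525 − 25 = 500 = 5(105 − 5) = 500.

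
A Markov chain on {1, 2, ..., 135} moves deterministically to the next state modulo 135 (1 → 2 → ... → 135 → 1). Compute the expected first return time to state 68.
E[T_68 | X_0 = 68] = 135

The chain cycles deterministically, so starting at state 68 it returns in exactly 135 steps. Equivalently, the stationary distribution is uniform π_j = 1/135 for every state j, so by Kac's formula E[T_68] = 1/π_68 = 135.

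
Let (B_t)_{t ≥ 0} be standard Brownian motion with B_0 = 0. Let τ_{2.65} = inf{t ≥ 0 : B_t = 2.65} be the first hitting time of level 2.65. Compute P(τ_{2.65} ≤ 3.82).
P(τ_{2.65} ≤ 3.82) = 2(1 − Φ(2.65/√3.82)) = 2(1 − Φ(1.3559)) ≈ 0.1751

By the reflection principle for standard BM, P(τ_b ≤ t) = 2 · P(B_t ≥ b). Since B_t ~ N(0, t), P(B_t ≥ 2.65) = 1 − Φ(2.65/√t) = 1 − Φ(2.65/√3.82) = 1 − Φ(1.3559) ≈ 0.08757. Doubling: P(τ_{2.65} ≤ 3.82) ≈ 2 · 0.08757 = 0.17514 ≈ 0.1751.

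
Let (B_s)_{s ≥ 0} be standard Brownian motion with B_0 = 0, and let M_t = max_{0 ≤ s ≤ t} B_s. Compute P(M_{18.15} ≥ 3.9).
P(M_{18.15} ≥ 3.9) = 2·P(B_{18.15} ≥ 3.9) = 2(1 − Φ(3.9/√18.15)) ≈ 0.3600

By the reflection principle for Brownian motion, P(M_t ≥ a) = 2 · P(B_t ≥ a) for a ≥ 0. Since B_t ~ N(0, t), P(B_t ≥ 3.9) = 1 − Φ(3.9/√t) = 1 − Φ(3.9/√18.15) = 1 − Φ(0.9154). So
  P(M_{18.15} ≥ 3.9) = 2(1 − Φ(0.9154)) ≈ 0.3600.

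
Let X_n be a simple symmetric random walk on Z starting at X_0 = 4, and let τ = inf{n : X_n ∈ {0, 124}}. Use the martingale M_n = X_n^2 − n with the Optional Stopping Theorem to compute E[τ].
E[τ] = 480

M_n = X_n^2 − n is a martingale (since E[X_{n+1}^2 | F_n] = X_n^2 + 1). By OST (τ has finite mean in a bounded region), E[M_τ] = E[M_0] = X_0^2 − 0 = 4^2 = 16. Also E[M_τ] = E[X_τ^2] − E[τ]. The walk exits at 0 or 124, with P(hit 124 first) = 4/124, so E[X_τ^2] = 124^2 · 4/124 + 0 = 496. Thus E[τ] = E[X_τ^2] − E[M_τ] = 496 − 16 = 480 = 4(124 − 4) = 480.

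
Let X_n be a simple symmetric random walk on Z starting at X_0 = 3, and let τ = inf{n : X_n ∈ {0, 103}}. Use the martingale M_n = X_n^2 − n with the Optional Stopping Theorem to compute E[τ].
E[τ] = 300

M_n = X_n^2 − n is a martingale (since E[X_{n+1}^2 | F_n] = X_n^2 + 1). By OST (τ has finite mean in a bounded region), E[M_τ] = E[M_0] = X_0^2 − 0 = 3^2 = 9. Also E[M_τ] = E[X_τ^2] − E[τ]. The walk exits at 0 or 103, with P(hit 103 first) = 3/103, so E[X_τ^2] = 103^2 · 3/103 + 0 = 309. Thus E[τ] = E[X_τ^2] − E[M_τ] = 309 − 9 = 300 = 3(103 − 3) = 300.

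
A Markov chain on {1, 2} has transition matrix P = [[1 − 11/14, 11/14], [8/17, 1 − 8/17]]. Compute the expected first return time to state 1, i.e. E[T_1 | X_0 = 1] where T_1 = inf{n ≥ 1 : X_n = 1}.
E[T_1 | X_0 = 1] = 1/π_1 = 299/112

For an irreducible recurrent Markov chain with stationary distribution π, E[T_i | X_0 = i] = 1/π_i (Kac's formula). Here π_1 = (8/17)/(11/14 + 8/17) = (8/17)/(299/238) = 112/299, so E[T_1 | X_0 = 1] = 1/π_1 = (11/14 + 8/17)/(8/17) = (299/238)/(8/17) = 299/112.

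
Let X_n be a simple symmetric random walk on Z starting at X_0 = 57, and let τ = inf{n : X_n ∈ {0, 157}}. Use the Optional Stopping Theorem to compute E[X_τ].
E[X_τ] = 57

X_n is a martingale and τ is a bounded-mean stopping time (indeed τ is finite a.s. with bounded expectation since the walk is in a bounded region). By the OST, E[X_τ] = E[X_0] = 57. Equivalently: E[X_τ] = 157 · P(hit 157 first) + 0 · P(hit 0 first) = 157 · (57/157) = 57.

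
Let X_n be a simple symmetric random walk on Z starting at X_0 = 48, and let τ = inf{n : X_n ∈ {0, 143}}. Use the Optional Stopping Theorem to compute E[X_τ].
E[X_τ] = 48

X_n is a martingale and τ is a bounded-mean stopping time (indeed τ is finite a.s. with bounded expectation since the walk is in a bounded region). By the OST, E[X_τ] = E[X_0] = 48. Equivalently: E[X_τ] = 143 · P(hit 143 first) + 0 · P(hit 0 first) = 143 · (48/143) = 48.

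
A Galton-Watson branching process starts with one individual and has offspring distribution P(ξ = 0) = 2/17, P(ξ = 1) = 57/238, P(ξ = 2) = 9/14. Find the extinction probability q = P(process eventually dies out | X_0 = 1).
q = 28/153

The pgf is f(s) = 2/17 + 57/238·s + 9/14·s². The extinction probability q is the smallest fixed point of f in [0, 1]. Setting s = f(s):
  9/14·s² + (57/238 − 1)·s + 2/17 = 0
  9/14·s² − (2/17 + 9/14)·s + 2/17 = 0
which factors as (s − 1)·(9/14·s − 2/17) = 0, giving roots s = 1 and s = (2/17)/(9/14) = 28/153.
Mean offspring μ = 57/238 + 2·9/14 = 363/238 > 1 (supercritical), so q < 1. The extinction probability is the smaller root: q = (2/17)/(9/14) = 28/153.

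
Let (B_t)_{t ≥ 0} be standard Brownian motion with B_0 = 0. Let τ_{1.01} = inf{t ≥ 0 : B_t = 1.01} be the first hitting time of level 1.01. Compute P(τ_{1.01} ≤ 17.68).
P(τ_{1.01} ≤ 17.68) = 2(1 − Φ(1.01/√17.68)) = 2(1 − Φ(0.2402)) ≈ 0.8102

By the reflection principle for standard BM, P(τ_b ≤ t) = 2 · P(B_t ≥ b). Since B_t ~ N(0, t), P(B_t ≥ 1.01) = 1 − Φ(1.01/√t) = 1 − Φ(1.01/√17.68) = 1 − Φ(0.2402) ≈ 0.40509. Doubling: P(τ_{1.01} ≤ 17.68) ≈ 2 · 0.40509 = 0.81018 ≈ 0.8102.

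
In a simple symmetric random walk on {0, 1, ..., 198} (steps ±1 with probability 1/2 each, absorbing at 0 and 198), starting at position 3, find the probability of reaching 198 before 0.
P(hit 198 before 0) = 3/198 = 1/66

Let u_k = P(hit 198 before 0 | start at k). Then u_0 = 0, u_198 = 1, and u_k = u_{k-1}/2 + u_{k+1}/2 for 1 ≤ k ≤ 197. This harmonic recurrence is solved by u_k = k/198, giving u_3 = 3/198 = 1/66.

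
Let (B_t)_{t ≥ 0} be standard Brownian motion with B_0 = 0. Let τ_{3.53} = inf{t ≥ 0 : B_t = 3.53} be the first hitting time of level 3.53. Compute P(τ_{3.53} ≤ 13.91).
P(τ_{3.53} ≤ 13.91) = 2(1 − Φ(3.53/√13.91)) = 2(1 − Φ(0.9465)) ≈ 0.3439

By the reflection principle for standard BM, P(τ_b ≤ t) = 2 · P(B_t ≥ b). Since B_t ~ N(0, t), P(B_t ≥ 3.53) = 1 − Φ(3.53/√t) = 1 − Φ(3.53/√13.91) = 1 − Φ(0.9465) ≈ 0.17195. Doubling: P(τ_{3.53} ≤ 13.91) ≈ 2 · 0.17195 = 0.34390 ≈ 0.3439.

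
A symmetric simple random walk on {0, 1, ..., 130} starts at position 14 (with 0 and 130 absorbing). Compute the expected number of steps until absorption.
E[τ | X_0 = 14] = 1624

Let v_k = E[τ | X_0 = k]. Boundary: v_0 = v_130 = 0. Recurrence: v_k = 1 + (v_{k-1} + v_{k+1})/2 for 1 ≤ k ≤ 129. The particular solution to v_k − (v_{k-1} + v_{k+1})/2 = 1 is v_k = −k^2. Adding homogeneous solution A + B k and matching boundaries gives v_k = k (130 − k). Substituting k = 14: v_14 = 14 · 116 = 1624.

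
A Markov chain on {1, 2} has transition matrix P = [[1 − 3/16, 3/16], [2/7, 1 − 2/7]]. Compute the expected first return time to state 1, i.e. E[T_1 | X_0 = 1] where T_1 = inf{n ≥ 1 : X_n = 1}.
E[T_1 | X_0 = 1] = 1/π_1 = 53/32

For an irreducible recurrent Markov chain with stationary distribution π, E[T_i | X_0 = i] = 1/π_i (Kac's formula). Here π_1 = (2/7)/(3/16 + 2/7) = (2/7)/(53/112) = 32/53, so E[T_1 | X_0 = 1] = 1/π_1 = (3/16 + 2/7)/(2/7) = (53/112)/(2/7) = 53/32.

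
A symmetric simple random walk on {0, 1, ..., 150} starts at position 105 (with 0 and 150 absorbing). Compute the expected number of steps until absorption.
E[τ | X_0 = 105] = 4725

Let v_k = E[τ | X_0 = k]. Boundary: v_0 = v_150 = 0. Recurrence: v_k = 1 + (v_{k-1} + v_{k+1})/2 for 1 ≤ k ≤ 149. The particular solution to v_k − (v_{k-1} + v_{k+1})/2 = 1 is v_k = −k^2. Adding homogeneous solution A + B k and matching boundaries gives v_k = k (150 − k). Substituting k = 105: v_105 = 105 · 45 = 4725.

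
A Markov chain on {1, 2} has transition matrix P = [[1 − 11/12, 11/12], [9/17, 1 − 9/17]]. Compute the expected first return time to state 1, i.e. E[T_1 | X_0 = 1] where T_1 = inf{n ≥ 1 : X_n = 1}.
E[T_1 | X_0 = 1] = 1/π_1 = 295/108

For an irreducible recurrent Markov chain with stationary distribution π, E[T_i | X_0 = i] = 1/π_i (Kac's formula). Here π_1 = (9/17)/(11/12 + 9/17) = (9/17)/(295/204) = 108/295, so E[T_1 | X_0 = 1] = 1/π_1 = (11/12 + 9/17)/(9/17) = (295/204)/(9/17) = 295/108.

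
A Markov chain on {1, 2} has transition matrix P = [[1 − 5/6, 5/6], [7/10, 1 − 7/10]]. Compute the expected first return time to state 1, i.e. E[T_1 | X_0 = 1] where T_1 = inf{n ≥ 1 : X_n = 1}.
E[T_1 | X_0 = 1] = 1/π_1 = 46/21

For an irreducible recurrent Markov chain with stationary distribution π, E[T_i | X_0 = i] = 1/π_i (Kac's formula). Here π_1 = (7/10)/(5/6 + 7/10) = (7/10)/(23/15) = 21/46, so E[T_1 | X_0 = 1] = 1/π_1 = (5/6 + 7/10)/(7/10) = (23/15)/(7/10) = 46/21.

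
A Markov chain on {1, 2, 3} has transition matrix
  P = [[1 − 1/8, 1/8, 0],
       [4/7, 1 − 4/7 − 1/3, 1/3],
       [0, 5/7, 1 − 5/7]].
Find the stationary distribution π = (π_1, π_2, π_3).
π = (240/317, 105/634, 49/634)

This is a birth-death chain on three states, which satisfies detailed balance: π_1 · P_{12} = π_2 · P_{21} and π_2 · P_{23} = π_3 · P_{32}.
From π_1 · 1/8 = π_2 · 4/7: π_2/π_1 = (1/8)/(4/7) = 7/32.
From π_2 · 1/3 = π_3 · 5/7: π_3/π_2 = (1/3)/(5/7) = 7/15.
Take π_1 proportional to 1; then unnormalized π = (1, 7/32, 49/480). Normalize by dividing by the sum 317/240:
  π = (240/317, 105/634, 49/634).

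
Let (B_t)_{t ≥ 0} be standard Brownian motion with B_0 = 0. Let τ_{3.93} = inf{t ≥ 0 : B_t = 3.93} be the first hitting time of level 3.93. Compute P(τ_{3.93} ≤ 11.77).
P(τ_{3.93} ≤ 11.77) = 2(1 − Φ(3.93/√11.77)) = 2(1 − Φ(1.1455)) ≈ 0.2520

By the reflection principle for standard BM, P(τ_b ≤ t) = 2 · P(B_t ≥ b). Since B_t ~ N(0, t), P(B_t ≥ 3.93) = 1 − Φ(3.93/√t) = 1 − Φ(3.93/√11.77) = 1 − Φ(1.1455) ≈ 0.12600. Doubling: P(τ_{3.93} ≤ 11.77) ≈ 2 · 0.12600 = 0.25200 ≈ 0.2520.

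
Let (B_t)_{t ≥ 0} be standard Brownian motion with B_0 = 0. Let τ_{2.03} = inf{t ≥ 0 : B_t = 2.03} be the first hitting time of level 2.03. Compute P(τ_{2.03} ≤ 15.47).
P(τ_{2.03} ≤ 15.47) = 2(1 − Φ(2.03/√15.47)) = 2(1 − Φ(0.5161)) ≈ 0.6058

By the reflection principle for standard BM, P(τ_b ≤ t) = 2 · P(B_t ≥ b). Since B_t ~ N(0, t), P(B_t ≥ 2.03) = 1 − Φ(2.03/√t) = 1 − Φ(2.03/√15.47) = 1 − Φ(0.5161) ≈ 0.30289. Doubling: P(τ_{2.03} ≤ 15.47) ≈ 2 · 0.30289 = 0.60578 ≈ 0.6058.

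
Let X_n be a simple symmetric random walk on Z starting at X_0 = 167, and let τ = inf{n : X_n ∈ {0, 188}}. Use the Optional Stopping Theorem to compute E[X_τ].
E[X_τ] = 167

X_n is a martingale and τ is a bounded-mean stopping time (indeed τ is finite a.s. with bounded expectation since the walk is in a bounded region). By the OST, E[X_τ] = E[X_0] = 167. Equivalently: E[X_τ] = 188 · P(hit 188 first) + 0 · P(hit 0 first) = 188 · (167/188) = 167.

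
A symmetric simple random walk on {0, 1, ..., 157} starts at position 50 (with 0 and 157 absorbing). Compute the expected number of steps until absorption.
E[τ | X_0 = 50] = 5350

Let v_k = E[τ | X_0 = k]. Boundary: v_0 = v_157 = 0. Recurrence: v_k = 1 + (v_{k-1} + v_{k+1})/2 for 1 ≤ k ≤ 156. The particular solution to v_k − (v_{k-1} + v_{k+1})/2 = 1 is v_k = −k^2. Adding homogeneous solution A + B k and matching boundaries gives v_k = k (157 − k). Substituting k = 50: v_50 = 50 · 107 = 5350.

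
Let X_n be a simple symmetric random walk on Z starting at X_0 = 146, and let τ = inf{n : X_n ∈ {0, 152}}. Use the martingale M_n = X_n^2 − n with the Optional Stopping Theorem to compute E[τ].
E[τ] = 876

M_n = X_n^2 − n is a martingale (since E[X_{n+1}^2 | F_n] = X_n^2 + 1). By OST (τ has finite mean in a bounded region), E[M_τ] = E[M_0] = X_0^2 − 0 = 146^2 = 21316. Also E[M_τ] = E[X_τ^2] − E[τ]. The walk exits at 0 or 152, with P(hit 152 first) = 146/152, so E[X_τ^2] = 152^2 · 146/152 + 0 = 22192. Thus E[τ] = E[X_τ^2] − E[M_τ] = 22192 − 21316 = 876 = 146(152 − 146) = 876.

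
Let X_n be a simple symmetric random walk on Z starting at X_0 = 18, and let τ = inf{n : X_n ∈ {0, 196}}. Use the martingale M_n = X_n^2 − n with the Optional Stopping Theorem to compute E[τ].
E[τ] = 3204

M_n = X_n^2 − n is a martingale (since E[X_{n+1}^2 | F_n] = X_n^2 + 1). By OST (τ has finite mean in a bounded region), E[M_τ] = E[M_0] = X_0^2 − 0 = 18^2 = 324. Also E[M_τ] = E[X_τ^2] − E[τ]. The walk exits at 0 or 196, with P(hit 196 first) = 18/196, so E[X_τ^2] = 196^2 · 18/196 + 0 = 3528. Thus E[τ] = E[X_τ^2] − E[M_τ] = 3528 − 324 = 3204 = 18(196 − 18) = 3204.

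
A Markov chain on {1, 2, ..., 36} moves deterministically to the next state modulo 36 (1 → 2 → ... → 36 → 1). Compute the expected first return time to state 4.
E[T_4 | X_0 = 4] = 36

The chain cycles deterministically, so starting at state 4 it returns in exactly 36 steps. Equivalently, the stationary distribution is uniform π_j = 1/36 for every state j, so by Kac's formula E[T_4] = 1/π_4 = 36.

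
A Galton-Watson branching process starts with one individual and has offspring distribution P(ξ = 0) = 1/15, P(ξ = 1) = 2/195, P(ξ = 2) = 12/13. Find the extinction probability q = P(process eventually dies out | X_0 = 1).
q = 13/180

The pgf is f(s) = 1/15 + 2/195·s + 12/13·s². The extinction probability q is the smallest fixed point of f in [0, 1]. Setting s = f(s):
  12/13·s² + (2/195 − 1)·s + 1/15 = 0
  12/13·s² − (1/15 + 12/13)·s + 1/15 = 0
which factors as (s − 1)·(12/13·s − 1/15) = 0, giving roots s = 1 and s = (1/15)/(12/13) = 13/180.
Mean offspring μ = 2/195 + 2·12/13 = 362/195 > 1 (supercritical), so q < 1. The extinction probability is the smaller root: q = (1/15)/(12/13) = 13/180.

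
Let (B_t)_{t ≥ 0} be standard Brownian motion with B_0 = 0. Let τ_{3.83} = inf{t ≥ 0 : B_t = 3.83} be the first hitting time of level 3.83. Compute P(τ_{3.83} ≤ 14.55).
P(τ_{3.83} ≤ 14.55) = 2(1 − Φ(3.83/√14.55)) = 2(1 − Φ(1.0041)) ≈ 0.3153

By the reflection principle for standard BM, P(τ_b ≤ t) = 2 · P(B_t ≥ b). Since B_t ~ N(0, t), P(B_t ≥ 3.83) = 1 − Φ(3.83/√t) = 1 − Φ(3.83/√14.55) = 1 − Φ(1.0041) ≈ 0.15767. Doubling: P(τ_{3.83} ≤ 14.55) ≈ 2 · 0.15767 = 0.31534 ≈ 0.3153.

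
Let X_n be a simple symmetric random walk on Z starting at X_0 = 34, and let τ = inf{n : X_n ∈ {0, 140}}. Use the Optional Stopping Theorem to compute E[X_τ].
E[X_τ] = 34

X_n is a martingale and τ is a bounded-mean stopping time (indeed τ is finite a.s. with bounded expectation since the walk is in a bounded region). By the OST, E[X_τ] = E[X_0] = 34. Equivalently: E[X_τ] = 140 · P(hit 140 first) + 0 · P(hit 0 first) = 140 · (34/140) = 34.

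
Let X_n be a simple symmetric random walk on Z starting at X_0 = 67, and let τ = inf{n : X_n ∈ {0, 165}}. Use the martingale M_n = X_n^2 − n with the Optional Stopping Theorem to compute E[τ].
E[τ] = 6566

M_n = X_n^2 − n is a martingale (since E[X_{n+1}^2 | F_n] = X_n^2 + 1). By OST (τ has finite mean in a bounded region), E[M_τ] = E[M_0] = X_0^2 − 0 = 67^2 = 4489. Also E[M_τ] = E[X_τ^2] − E[τ]. The walk exits at 0 or 165, with P(hit 165 first) = 67/165, so E[X_τ^2] = 165^2 · 67/165 + 0 = 11055. Thus E[τ] = E[X_τ^2] − E[M_τ] = 11055 − 4489 = 6566 = 67(165 − 67) = 6566.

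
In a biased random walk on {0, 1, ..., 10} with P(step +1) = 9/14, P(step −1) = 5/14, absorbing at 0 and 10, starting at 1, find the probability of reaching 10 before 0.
P(hit 10 before 0) = (1 − (5/9)^1) / (1 − (5/9)^10) = 387420489/869254694

Let u_k denote P(reach 10 before 0 | start at k). Boundary: u_0 = 0, u_10 = 1. Recurrence: u_k = 9/14·u_{k+1} + 5/14·u_{k-1} for 1 ≤ k ≤ 9. Try u_k = A + B·r^k with r = q/p = (5/14)/(9/14) = 5/9. Substitution satisfies the recurrence; boundary conditions give:
  u_k = (1 − r^k) / (1 − r^N) = (1 − (5/9)^1) / (1 − (5/9)^10) = 387420489/869254694.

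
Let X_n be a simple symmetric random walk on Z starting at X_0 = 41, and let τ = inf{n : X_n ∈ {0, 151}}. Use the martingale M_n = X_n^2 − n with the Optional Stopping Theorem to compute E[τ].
E[τ] = 4510

M_n = X_n^2 − n is a martingale (since E[X_{n+1}^2 | F_n] = X_n^2 + 1). By OST (τ has finite mean in a bounded region), E[M_τ] = E[M_0] = X_0^2 − 0 = 41^2 = 1681. Also E[M_τ] = E[X_τ^2] − E[τ]. The walk exits at 0 or 151, with P(hit 151 first) = 41/151, so E[X_τ^2] = 151^2 · 41/151 + 0 = 6191. Thus E[τ] = E[X_τ^2] − E[M_τ] = 6191 − 1681 = 4510 = 41(151 − 41) = 4510.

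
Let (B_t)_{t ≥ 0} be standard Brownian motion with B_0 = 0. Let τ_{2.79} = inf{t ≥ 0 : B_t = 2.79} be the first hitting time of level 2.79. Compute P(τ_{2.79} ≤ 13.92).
P(τ_{2.79} ≤ 13.92) = 2(1 − Φ(2.79/√13.92)) = 2(1 − Φ(0.7478)) ≈ 0.4546

By the reflection principle for standard BM, P(τ_b ≤ t) = 2 · P(B_t ≥ b). Since B_t ~ N(0, t), P(B_t ≥ 2.79) = 1 − Φ(2.79/√t) = 1 − Φ(2.79/√13.92) = 1 − Φ(0.7478) ≈ 0.22729. Doubling: P(τ_{2.79} ≤ 13.92) ≈ 2 · 0.22729 = 0.45458 ≈ 0.4546.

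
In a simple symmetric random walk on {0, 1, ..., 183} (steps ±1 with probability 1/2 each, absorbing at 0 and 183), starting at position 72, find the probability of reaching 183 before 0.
P(hit 183 before 0) = 72/183 = 24/61

Let u_k = P(hit 183 before 0 | start at k). Then u_0 = 0, u_183 = 1, and u_k = u_{k-1}/2 + u_{k+1}/2 for 1 ≤ k ≤ 182. This harmonic recurrence is solved by u_k = k/183, giving u_72 = 72/183 = 24/61.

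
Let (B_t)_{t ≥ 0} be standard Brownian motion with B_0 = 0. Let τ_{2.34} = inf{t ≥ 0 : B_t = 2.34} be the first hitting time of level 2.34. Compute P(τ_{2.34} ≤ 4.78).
P(τ_{2.34} ≤ 4.78) = 2(1 − Φ(2.34/√4.78)) = 2(1 − Φ(1.0703)) ≈ 0.2845

By the reflection principle for standard BM, P(τ_b ≤ t) = 2 · P(B_t ≥ b). Since B_t ~ N(0, t), P(B_t ≥ 2.34) = 1 − Φ(2.34/√t) = 1 − Φ(2.34/√4.78) = 1 − Φ(1.0703) ≈ 0.14224. Doubling: P(τ_{2.34} ≤ 4.78) ≈ 2 · 0.14224 = 0.28448 ≈ 0.2845.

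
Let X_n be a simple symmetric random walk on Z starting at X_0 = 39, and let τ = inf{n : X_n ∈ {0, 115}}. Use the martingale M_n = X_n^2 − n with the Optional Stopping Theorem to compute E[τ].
E[τ] = 2964

M_n = X_n^2 − n is a martingale (since E[X_{n+1}^2 | F_n] = X_n^2 + 1). By OST (τ has finite mean in a bounded region), E[M_τ] = E[M_0] = X_0^2 − 0 = 39^2 = 1521. Also E[M_τ] = E[X_τ^2] − E[τ]. The walk exits at 0 or 115, with P(hit 115 first) = 39/115, so E[X_τ^2] = 115^2 · 39/115 + 0 = 4485. Thus E[τ] = E[X_τ^2] − E[M_τ] = 4485 − 1521 = 2964 = 39(115 − 39) = 2964.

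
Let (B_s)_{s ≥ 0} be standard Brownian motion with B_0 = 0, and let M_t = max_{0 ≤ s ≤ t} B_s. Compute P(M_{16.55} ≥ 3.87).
P(M_{16.55} ≥ 3.87) = 2·P(B_{16.55} ≥ 3.87) = 2(1 − Φ(3.87/√16.55)) ≈ 0.3415

By the reflection principle for Brownian motion, P(M_t ≥ a) = 2 · P(B_t ≥ a) for a ≥ 0. Since B_t ~ N(0, t), P(B_t ≥ 3.87) = 1 − Φ(3.87/√t) = 1 − Φ(3.87/√16.55) = 1 − Φ(0.9513). So
  P(M_{16.55} ≥ 3.87) = 2(1 − Φ(0.9513)) ≈ 0.3415.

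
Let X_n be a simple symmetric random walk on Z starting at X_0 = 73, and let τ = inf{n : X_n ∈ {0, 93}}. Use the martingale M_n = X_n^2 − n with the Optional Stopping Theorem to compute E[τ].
E[τ] = 1460

M_n = X_n^2 − n is a martingale (since E[X_{n+1}^2 | F_n] = X_n^2 + 1). By OST (τ has finite mean in a bounded region), E[M_τ] = E[M_0] = X_0^2 − 0 = 73^2 = 5329. Also E[M_τ] = E[X_τ^2] − E[τ]. The walk exits at 0 or 93, with P(hit 93 first) = 73/93, so E[X_τ^2] = 93^2 · 73/93 + 0 = 6789. Thus E[τ] = E[X_τ^2] − E[M_τ] = 6789 − 5329 = 1460 = 73(93 − 73) = 1460.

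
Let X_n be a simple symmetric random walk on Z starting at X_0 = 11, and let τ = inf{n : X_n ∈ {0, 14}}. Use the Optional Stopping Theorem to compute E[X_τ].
E[X_τ] = 11

X_n is a martingale and τ is a bounded-mean stopping time (indeed τ is finite a.s. with bounded expectation since the walk is in a bounded region). By the OST, E[X_τ] = E[X_0] = 11. Equivalently: E[X_τ] = 14 · P(hit 14 first) + 0 · P(hit 0 first) = 14 · (11/14) = 11.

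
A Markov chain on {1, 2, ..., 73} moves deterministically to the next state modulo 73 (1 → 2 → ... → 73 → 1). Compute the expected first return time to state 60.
E[T_60 | X_0 = 60] = 73

The chain cycles deterministically, so starting at state 60 it returns in exactly 73 steps. Equivalently, the stationary distribution is uniform π_j = 1/73 for every state j, so by Kac's formula E[T_60] = 1/π_60 = 73.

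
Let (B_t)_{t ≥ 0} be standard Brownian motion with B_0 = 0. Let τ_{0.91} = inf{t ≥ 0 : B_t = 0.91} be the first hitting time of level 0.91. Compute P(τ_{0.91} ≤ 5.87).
P(τ_{0.91} ≤ 5.87) = 2(1 − Φ(0.91/√5.87)) = 2(1 − Φ(0.3756)) ≈ 0.7072

By the reflection principle for standard BM, P(τ_b ≤ t) = 2 · P(B_t ≥ b). Since B_t ~ N(0, t), P(B_t ≥ 0.91) = 1 − Φ(0.91/√t) = 1 − Φ(0.91/√5.87) = 1 − Φ(0.3756) ≈ 0.35361. Doubling: P(τ_{0.91} ≤ 5.87) ≈ 2 · 0.35361 = 0.70722 ≈ 0.7072.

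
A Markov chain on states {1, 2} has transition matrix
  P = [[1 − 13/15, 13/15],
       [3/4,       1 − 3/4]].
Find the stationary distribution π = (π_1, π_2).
π_1 = 45/97, π_2 = 52/97

Solve πP = π with π_1 + π_2 = 1. From πP = π: π_1 · (1 − 13/15) + π_2 · 3/4 = π_1 ⇒ π_2 · 3/4 = π_1 · 13/15 ⇒ π_2/π_1 = (13/15)/(3/4) = 52/45. Together with π_1 + π_2 = 1:
  π_1 = (3/4)/(13/15 + 3/4) = (3/4)/(97/60) = 45/97,
  π_2 = (13/15)/(13/15 + 3/4) = (13/15)/(97/60) = 52/97.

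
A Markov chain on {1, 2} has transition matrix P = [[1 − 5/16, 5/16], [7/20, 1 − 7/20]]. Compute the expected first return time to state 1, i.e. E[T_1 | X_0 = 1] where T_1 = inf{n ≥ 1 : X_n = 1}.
E[T_1 | X_0 = 1] = 1/π_1 = 53/28

For an irreducible recurrent Markov chain with stationary distribution π, E[T_i | X_0 = i] = 1/π_i (Kac's formula). Here π_1 = (7/20)/(5/16 + 7/20) = (7/20)/(53/80) = 28/53, so E[T_1 | X_0 = 1] = 1/π_1 = (5/16 + 7/20)/(7/20) = (53/80)/(7/20) = 53/28.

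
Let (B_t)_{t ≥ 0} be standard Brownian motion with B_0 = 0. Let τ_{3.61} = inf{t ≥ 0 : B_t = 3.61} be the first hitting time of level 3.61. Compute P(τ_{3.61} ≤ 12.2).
P(τ_{3.61} ≤ 12.2) = 2(1 − Φ(3.61/√12.2)) = 2(1 − Φ(1.0335)) ≈ 0.3014

By the reflection principle for standard BM, P(τ_b ≤ t) = 2 · P(B_t ≥ b). Since B_t ~ N(0, t), P(B_t ≥ 3.61) = 1 − Φ(3.61/√t) = 1 − Φ(3.61/√12.2) = 1 − Φ(1.0335) ≈ 0.15068. Doubling: P(τ_{3.61} ≤ 12.2) ≈ 2 · 0.15068 = 0.30136 ≈ 0.3014.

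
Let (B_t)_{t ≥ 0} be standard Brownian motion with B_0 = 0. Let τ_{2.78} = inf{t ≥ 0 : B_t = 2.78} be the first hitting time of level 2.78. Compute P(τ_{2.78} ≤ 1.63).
P(τ_{2.78} ≤ 1.63) = 2(1 − Φ(2.78/√1.63)) = 2(1 − Φ(2.1775)) ≈ 0.0294

By the reflection principle for standard BM, P(τ_b ≤ t) = 2 · P(B_t ≥ b). Since B_t ~ N(0, t), P(B_t ≥ 2.78) = 1 − Φ(2.78/√t) = 1 − Φ(2.78/√1.63) = 1 − Φ(2.1775) ≈ 0.01472. Doubling: P(τ_{2.78} ≤ 1.63) ≈ 2 · 0.01472 = 0.02944 ≈ 0.0294.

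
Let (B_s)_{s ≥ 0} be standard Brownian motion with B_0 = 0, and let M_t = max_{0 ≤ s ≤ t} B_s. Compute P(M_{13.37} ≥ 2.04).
P(M_{13.37} ≥ 2.04) = 2·P(B_{13.37} ≥ 2.04) = 2(1 − Φ(2.04/√13.37)) ≈ 0.5769

By the reflection principle for Brownian motion, P(M_t ≥ a) = 2 · P(B_t ≥ a) for a ≥ 0. Since B_t ~ N(0, t), P(B_t ≥ 2.04) = 1 − Φ(2.04/√t) = 1 − Φ(2.04/√13.37) = 1 − Φ(0.5579). So
  P(M_{13.37} ≥ 2.04) = 2(1 − Φ(0.5579)) ≈ 0.5769.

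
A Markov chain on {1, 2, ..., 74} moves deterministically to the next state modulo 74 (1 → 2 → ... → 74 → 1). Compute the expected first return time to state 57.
E[T_57 | X_0 = 57] = 74

The chain cycles deterministically, so starting at state 57 it returns in exactly 74 steps. Equivalently, the stationary distribution is uniform π_j = 1/74 for every state j, so by Kac's formula E[T_57] = 1/π_57 = 74.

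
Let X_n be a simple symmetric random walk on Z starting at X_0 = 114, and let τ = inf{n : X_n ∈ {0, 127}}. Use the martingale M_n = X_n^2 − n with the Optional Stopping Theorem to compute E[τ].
E[τ] = 1482

M_n = X_n^2 − n is a martingale (since E[X_{n+1}^2 | F_n] = X_n^2 + 1). By OST (τ has finite mean in a bounded region), E[M_τ] = E[M_0] = X_0^2 − 0 = 114^2 = 12996. Also E[M_τ] = E[X_τ^2] − E[τ]. The walk exits at 0 or 127, with P(hit 127 first) = 114/127, so E[X_τ^2] = 127^2 · 114/127 + 0 = 14478. Thus E[τ] = E[X_τ^2] − E[M_τ] = 14478 − 12996 = 1482 = 114(127 − 114) = 1482.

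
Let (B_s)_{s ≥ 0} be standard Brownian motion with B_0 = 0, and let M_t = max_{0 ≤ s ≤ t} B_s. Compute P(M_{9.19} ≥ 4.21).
P(M_{9.19} ≥ 4.21) = 2·P(B_{9.19} ≥ 4.21) = 2(1 − Φ(4.21/√9.19)) ≈ 0.1649

By the reflection principle for Brownian motion, P(M_t ≥ a) = 2 · P(B_t ≥ a) for a ≥ 0. Since B_t ~ N(0, t), P(B_t ≥ 4.21) = 1 − Φ(4.21/√t) = 1 − Φ(4.21/√9.19) = 1 − Φ(1.3888). So
  P(M_{9.19} ≥ 4.21) = 2(1 − Φ(1.3888)) ≈ 0.1649.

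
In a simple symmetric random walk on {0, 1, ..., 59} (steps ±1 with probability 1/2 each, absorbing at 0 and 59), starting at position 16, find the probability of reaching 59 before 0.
P(hit 59 before 0) = 16/59

Let u_k = P(hit 59 before 0 | start at k). Then u_0 = 0, u_59 = 1, and u_k = u_{k-1}/2 + u_{k+1}/2 for 1 ≤ k ≤ 58. This harmonic recurrence is solved by u_k = k/59, giving u_16 = 16/59.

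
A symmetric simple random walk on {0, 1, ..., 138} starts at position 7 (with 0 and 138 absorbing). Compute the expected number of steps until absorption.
E[τ | X_0 = 7] = 917

Let v_k = E[τ | X_0 = k]. Boundary: v_0 = v_138 = 0. Recurrence: v_k = 1 + (v_{k-1} + v_{k+1})/2 for 1 ≤ k ≤ 137. The particular solution to v_k − (v_{k-1} + v_{k+1})/2 = 1 is v_k = −k^2. Adding homogeneous solution A + B k and matching boundaries gives v_k = k (138 − k). Substituting k = 7: v_7 = 7 · 131 = 917.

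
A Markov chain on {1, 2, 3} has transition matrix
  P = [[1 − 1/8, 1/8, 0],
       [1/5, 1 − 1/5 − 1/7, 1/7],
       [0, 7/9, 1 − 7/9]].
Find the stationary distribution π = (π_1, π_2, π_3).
π = (196/341, 245/682, 45/682)

This is a birth-death chain on three states, which satisfies detailed balance: π_1 · P_{12} = π_2 · P_{21} and π_2 · P_{23} = π_3 · P_{32}.
From π_1 · 1/8 = π_2 · 1/5: π_2/π_1 = (1/8)/(1/5) = 5/8.
From π_2 · 1/7 = π_3 · 7/9: π_3/π_2 = (1/7)/(7/9) = 9/49.
Take π_1 proportional to 1; then unnormalized π = (1, 5/8, 45/392). Normalize by dividing by the sum 341/196:
  π = (196/341, 245/682, 45/682).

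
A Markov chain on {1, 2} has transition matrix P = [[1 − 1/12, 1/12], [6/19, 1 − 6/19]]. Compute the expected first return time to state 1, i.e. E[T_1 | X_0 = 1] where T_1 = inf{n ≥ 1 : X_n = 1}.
E[T_1 | X_0 = 1] = 1/π_1 = 91/72

For an irreducible recurrent Markov chain with stationary distribution π, E[T_i | X_0 = i] = 1/π_i (Kac's formula). Here π_1 = (6/19)/(1/12 + 6/19) = (6/19)/(91/228) = 72/91, so E[T_1 | X_0 = 1] = 1/π_1 = (1/12 + 6/19)/(6/19) = (91/228)/(6/19) = 91/72.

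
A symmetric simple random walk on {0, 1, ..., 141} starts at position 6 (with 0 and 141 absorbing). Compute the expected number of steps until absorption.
E[τ | X_0 = 6] = 810

Let v_k = E[τ | X_0 = k]. Boundary: v_0 = v_141 = 0. Recurrence: v_k = 1 + (v_{k-1} + v_{k+1})/2 for 1 ≤ k ≤ 140. The particular solution to v_k − (v_{k-1} + v_{k+1})/2 = 1 is v_k = −k^2. Adding homogeneous solution A + B k and matching boundaries gives v_k = k (141 − k). Substituting k = 6: v_6 = 6 · 135 = 810.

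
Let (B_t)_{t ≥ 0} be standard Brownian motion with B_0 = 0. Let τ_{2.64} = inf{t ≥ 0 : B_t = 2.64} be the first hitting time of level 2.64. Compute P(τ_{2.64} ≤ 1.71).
P(τ_{2.64} ≤ 1.71) = 2(1 − Φ(2.64/√1.71)) = 2(1 − Φ(2.0189)) ≈ 0.0435

By the reflection principle for standard BM, P(τ_b ≤ t) = 2 · P(B_t ≥ b). Since B_t ~ N(0, t), P(B_t ≥ 2.64) = 1 − Φ(2.64/√t) = 1 − Φ(2.64/√1.71) = 1 − Φ(2.0189) ≈ 0.02175. Doubling: P(τ_{2.64} ≤ 1.71) ≈ 2 · 0.02175 = 0.04350 ≈ 0.0435.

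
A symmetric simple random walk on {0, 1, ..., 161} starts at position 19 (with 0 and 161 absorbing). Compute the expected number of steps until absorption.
E[τ | X_0 = 19] = 2698

Let v_k = E[τ | X_0 = k]. Boundary: v_0 = v_161 = 0. Recurrence: v_k = 1 + (v_{k-1} + v_{k+1})/2 for 1 ≤ k ≤ 160. The particular solution to v_k − (v_{k-1} + v_{k+1})/2 = 1 is v_k = −k^2. Adding homogeneous solution A + B k and matching boundaries gives v_k = k (161 − k). Substituting k = 19: v_19 = 19 · 142 = 2698.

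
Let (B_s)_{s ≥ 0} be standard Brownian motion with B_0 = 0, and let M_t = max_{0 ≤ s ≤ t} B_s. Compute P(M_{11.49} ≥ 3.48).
P(M_{11.49} ≥ 3.48) = 2·P(B_{11.49} ≥ 3.48) = 2(1 − Φ(3.48/√11.49)) ≈ 0.3046

By the reflection principle for Brownian motion, P(M_t ≥ a) = 2 · P(B_t ≥ a) for a ≥ 0. Since B_t ~ N(0, t), P(B_t ≥ 3.48) = 1 − Φ(3.48/√t) = 1 − Φ(3.48/√11.49) = 1 − Φ(1.0266). So
  P(M_{11.49} ≥ 3.48) = 2(1 − Φ(1.0266)) ≈ 0.3046.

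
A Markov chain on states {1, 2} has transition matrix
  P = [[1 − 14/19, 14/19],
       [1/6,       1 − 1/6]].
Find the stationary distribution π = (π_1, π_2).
π_1 = 19/103, π_2 = 84/103

Solve πP = π with π_1 + π_2 = 1. From πP = π: π_1 · (1 − 14/19) + π_2 · 1/6 = π_1 ⇒ π_2 · 1/6 = π_1 · 14/19 ⇒ π_2/π_1 = (14/19)/(1/6) = 84/19. Together with π_1 + π_2 = 1:
  π_1 = (1/6)/(14/19 + 1/6) = (1/6)/(103/114) = 19/103,
  π_2 = (14/19)/(14/19 + 1/6) = (14/19)/(103/114) = 84/103.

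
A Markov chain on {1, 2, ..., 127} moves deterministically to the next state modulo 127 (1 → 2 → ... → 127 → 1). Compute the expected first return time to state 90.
E[T_90 | X_0 = 90] = 127

The chain cycles deterministically, so starting at state 90 it returns in exactly 127 steps. Equivalently, the stationary distribution is uniform π_j = 1/127 for every state j, so by Kac's formula E[T_90] = 1/π_90 = 127.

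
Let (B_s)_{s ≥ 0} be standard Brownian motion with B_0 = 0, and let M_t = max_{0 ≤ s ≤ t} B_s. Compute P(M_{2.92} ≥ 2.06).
P(M_{2.92} ≥ 2.06) = 2·P(B_{2.92} ≥ 2.06) = 2(1 − Φ(2.06/√2.92)) ≈ 0.2280

By the reflection principle for Brownian motion, P(M_t ≥ a) = 2 · P(B_t ≥ a) for a ≥ 0. Since B_t ~ N(0, t), P(B_t ≥ 2.06) = 1 − Φ(2.06/√t) = 1 − Φ(2.06/√2.92) = 1 − Φ(1.2055). So
  P(M_{2.92} ≥ 2.06) = 2(1 − Φ(1.2055)) ≈ 0.2280.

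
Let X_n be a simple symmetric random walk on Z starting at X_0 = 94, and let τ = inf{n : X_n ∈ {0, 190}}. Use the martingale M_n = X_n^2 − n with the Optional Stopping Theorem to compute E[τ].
E[τ] = 9024

M_n = X_n^2 − n is a martingale (since E[X_{n+1}^2 | F_n] = X_n^2 + 1). By OST (τ has finite mean in a bounded region), E[M_τ] = E[M_0] = X_0^2 − 0 = 94^2 = 8836. Also E[M_τ] = E[X_τ^2] − E[τ]. The walk exits at 0 or 190, with P(hit 190 first) = 94/190, so E[X_τ^2] = 190^2 · 94/190 + 0 = 17860. Thus E[τ] = E[X_τ^2] − E[M_τ] = 17860 − 8836 = 9024 = 94(190 − 94) = 9024.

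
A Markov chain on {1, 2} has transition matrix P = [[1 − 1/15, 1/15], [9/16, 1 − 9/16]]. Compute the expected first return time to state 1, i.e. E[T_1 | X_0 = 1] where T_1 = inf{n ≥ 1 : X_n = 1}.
E[T_1 | X_0 = 1] = 1/π_1 = 151/135

For an irreducible recurrent Markov chain with stationary distribution π, E[T_i | X_0 = i] = 1/π_i (Kac's formula). Here π_1 = (9/16)/(1/15 + 9/16) = (9/16)/(151/240) = 135/151, so E[T_1 | X_0 = 1] = 1/π_1 = (1/15 + 9/16)/(9/16) = (151/240)/(9/16) = 151/135.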